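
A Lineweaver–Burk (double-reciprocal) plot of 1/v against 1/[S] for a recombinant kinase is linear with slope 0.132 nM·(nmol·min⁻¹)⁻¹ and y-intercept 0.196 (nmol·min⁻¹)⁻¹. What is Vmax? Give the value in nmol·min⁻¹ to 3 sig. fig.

5.10 nmol·min⁻¹

The y-intercept of a Lineweaver–Burk plot equals 1/Vmax, so Vmax = 1/0.196 = 5.10 nmol·min⁻¹.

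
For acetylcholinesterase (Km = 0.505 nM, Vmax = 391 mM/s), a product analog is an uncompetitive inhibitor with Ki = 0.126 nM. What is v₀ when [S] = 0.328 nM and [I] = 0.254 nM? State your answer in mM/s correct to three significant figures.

α = 1 + [I]/Ki = 1 + 0.254/0.126 = 3.016.
For an uncompetitive inhibitor, both parameters are divided by α, giving Vmax/α and Km/α: Km,app = 0.167 nM, Vmax,app = 130 mM/s.
v = Vmax,app·[S]/(Km,app + [S]) = 130 × 0.328/(0.167 + 0.328) = 85.8 mM/s.

85.8 mM/s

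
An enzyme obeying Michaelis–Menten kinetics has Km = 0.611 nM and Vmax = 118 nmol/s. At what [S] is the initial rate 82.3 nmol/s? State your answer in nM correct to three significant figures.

1.41 nM

Rearranging v = Vmax[S]/(Km+[S]) gives [S] = Km·v/(Vmax − v).
[S] = 0.611 × 82.3 / (118 − 82.3) = 50.29/35.70 = 1.41 nM.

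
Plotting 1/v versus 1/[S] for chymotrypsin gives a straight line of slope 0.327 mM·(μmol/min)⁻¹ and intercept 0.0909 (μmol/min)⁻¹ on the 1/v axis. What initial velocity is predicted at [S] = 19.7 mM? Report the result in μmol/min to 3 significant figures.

9.30 μmol/min

The y-intercept is 1/Vmax, so Vmax = 1/0.0909 = 11.0 μmol/min.
The slope is Km/Vmax, so Km = 0.327 × 11.0 = 3.60 mM.
Then v = 11.0 × 19.7/(3.60 + 19.7) = 9.30 μmol/min.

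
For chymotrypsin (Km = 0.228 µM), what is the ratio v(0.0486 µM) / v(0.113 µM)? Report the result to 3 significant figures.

The fractional saturations are [S]/(Km+[S]) = 0.113/0.3410 = 0.3314 and 0.0486/0.2766 = 0.1757.
v₂/v₁ is just their ratio: 0.1757/0.3314 = 0.530.

0.530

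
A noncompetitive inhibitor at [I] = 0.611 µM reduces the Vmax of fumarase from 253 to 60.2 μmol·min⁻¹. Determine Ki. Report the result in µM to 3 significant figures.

Noncompetitive: Vmax,app = Vmax/α with α = 1 + [I]/Ki.
α = Vmax/Vmax,app = 253/60.2 = 4.203.
Ki = [I]/(α − 1) = 0.611/3.203 = 0.191 µM.

0.191 µM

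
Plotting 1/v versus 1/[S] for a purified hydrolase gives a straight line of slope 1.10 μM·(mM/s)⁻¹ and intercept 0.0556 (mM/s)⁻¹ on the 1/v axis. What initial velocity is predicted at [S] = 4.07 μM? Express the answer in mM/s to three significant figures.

3.07 mM/s

The y-intercept is 1/Vmax, so Vmax = 1/0.0556 = 18.0 mM/s.
The slope is Km/Vmax, so Km = 1.10 × 18.0 = 19.8 μM.
Then v = 18.0 × 4.07/(19.8 + 4.07) = 3.07 mM/s.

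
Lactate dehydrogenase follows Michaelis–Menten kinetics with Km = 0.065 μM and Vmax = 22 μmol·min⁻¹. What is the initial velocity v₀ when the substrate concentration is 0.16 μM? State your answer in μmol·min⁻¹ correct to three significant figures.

15.6 μmol·min⁻¹

v = Vmax·[S]/(Km + [S]) = 22 × 0.16 / (0.065 + 0.16)
  = 3.520 / 0.2250 = 15.6 μmol·min⁻¹.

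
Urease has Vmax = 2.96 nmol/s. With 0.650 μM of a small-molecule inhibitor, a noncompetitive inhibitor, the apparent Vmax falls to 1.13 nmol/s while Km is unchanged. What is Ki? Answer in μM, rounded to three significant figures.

Noncompetitive: Vmax,app = Vmax/α with α = 1 + [I]/Ki.
α = Vmax/Vmax,app = 2.96/1.13 = 2.619.
Ki = [I]/(α − 1) = 0.650/1.619 = 0.401 μM.

0.401 μM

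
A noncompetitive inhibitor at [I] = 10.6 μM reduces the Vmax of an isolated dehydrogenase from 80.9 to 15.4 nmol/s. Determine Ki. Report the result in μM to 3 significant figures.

2.49 μM

Noncompetitive: Vmax,app = Vmax/α with α = 1 + [I]/Ki.
α = Vmax/Vmax,app = 80.9/15.4 = 5.253.
Ki = [I]/(α − 1) = 10.6/4.253 = 2.49 μM.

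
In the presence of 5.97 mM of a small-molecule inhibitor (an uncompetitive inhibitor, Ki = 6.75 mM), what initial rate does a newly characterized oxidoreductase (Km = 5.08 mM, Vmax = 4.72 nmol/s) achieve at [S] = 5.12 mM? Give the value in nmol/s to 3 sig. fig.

1.64 nmol/s

With α = 1 + [I]/Ki = 1 + 5.97/6.75 = 1.884, the uncompetitive rate law is v = (Vmax/α)·[S] / (Km/α + [S]).
v = (4.72/1.884)×5.12 / (5.08/1.884 + 5.12) = 12.82/7.816 = 1.64 nmol/s.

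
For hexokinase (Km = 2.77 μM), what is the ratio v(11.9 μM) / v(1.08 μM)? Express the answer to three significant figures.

The fractional saturations are [S]/(Km+[S]) = 1.08/3.850 = 0.2805 and 11.9/14.67 = 0.8112.
v₂/v₁ is just their ratio: 0.8112/0.2805 = 2.89.

2.89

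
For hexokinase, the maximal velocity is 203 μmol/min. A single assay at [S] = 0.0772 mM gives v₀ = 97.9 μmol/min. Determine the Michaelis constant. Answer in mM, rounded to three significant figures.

0.0829 mM

v/Vmax = 97.9/203 = 0.4823 = [S]/(Km+[S]).
So Km + [S] = [S]/0.4823 = 0.1601 mM, giving Km = 0.1601 − 0.0772 = 0.0829 mM.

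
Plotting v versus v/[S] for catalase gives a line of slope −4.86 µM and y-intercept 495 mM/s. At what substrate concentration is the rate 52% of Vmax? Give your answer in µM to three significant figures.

5.26 µM

The Eadie–Hofstee slope gives Km = 4.86 µM (slope = −Km).
v/Vmax = [S]/(Km+[S]) = 0.52 ⇒ [S] = Km·0.52/(1−0.52) = 4.86 × 1.083 = 5.26 µM.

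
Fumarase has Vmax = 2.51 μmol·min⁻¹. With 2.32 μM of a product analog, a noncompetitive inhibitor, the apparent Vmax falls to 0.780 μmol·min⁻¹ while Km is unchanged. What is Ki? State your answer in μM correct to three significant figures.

Noncompetitive: Vmax,app = Vmax/α with α = 1 + [I]/Ki.
α = Vmax/Vmax,app = 2.51/0.780 = 3.218.
Ki = [I]/(α − 1) = 2.32/2.218 = 1.05 μM.

1.05 μM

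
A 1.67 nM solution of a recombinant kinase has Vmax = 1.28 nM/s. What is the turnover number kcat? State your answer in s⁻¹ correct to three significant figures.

0.766 s⁻¹

kcat = Vmax/[E]total = 1.28 nM/s / 1.67 nM = 0.766 s⁻¹.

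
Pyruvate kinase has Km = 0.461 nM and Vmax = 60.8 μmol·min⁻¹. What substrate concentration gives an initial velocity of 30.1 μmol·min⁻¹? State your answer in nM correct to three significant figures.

The required fractional saturation is v/Vmax = 30.1/60.8 = 0.4951.
Then [S]/(Km+[S]) = 0.4951 ⇒ [S] = 0.461 × 0.4951/(1 − 0.4951) = 0.452 nM.

0.452 nM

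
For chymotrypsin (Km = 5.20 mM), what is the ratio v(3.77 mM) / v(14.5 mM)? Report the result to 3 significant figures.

Since Vmax cancels, v₂/v₁ = [S]₂(Km+[S]₁) / [S]₁(Km+[S]₂).
= 3.77×(5.20+14.5) / (14.5×(5.20+3.77)) = 74.27/130.1 = 0.571.

0.571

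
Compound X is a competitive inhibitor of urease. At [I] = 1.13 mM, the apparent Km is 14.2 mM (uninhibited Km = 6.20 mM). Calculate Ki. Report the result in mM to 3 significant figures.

Competitive: Km,app = α·Km with α = 1 + [I]/Ki.
α = Km,app/Km = 14.2/6.20 = 2.290.
Ki = [I]/(α − 1) = 1.13/1.290 = 0.876 mM.

0.876 mM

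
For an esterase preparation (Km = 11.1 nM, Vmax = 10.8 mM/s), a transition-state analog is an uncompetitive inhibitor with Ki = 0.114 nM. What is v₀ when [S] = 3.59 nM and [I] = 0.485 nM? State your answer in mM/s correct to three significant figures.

With α = 1 + [I]/Ki = 1 + 0.485/0.114 = 5.254, the uncompetitive rate law is v = (Vmax/α)·[S] / (Km/α + [S]).
v = (10.8/5.254)×3.59 / (11.1/5.254 + 3.59) = 7.379/5.703 = 1.29 mM/s.

1.29 mM/s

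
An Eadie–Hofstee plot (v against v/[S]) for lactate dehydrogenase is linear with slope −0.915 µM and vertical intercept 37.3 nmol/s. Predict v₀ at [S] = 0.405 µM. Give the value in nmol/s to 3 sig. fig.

11.4 nmol/s

In the Eadie–Hofstee form v = Vmax − Km·(v/[S]), the slope is −Km and the intercept is Vmax, so Km = 0.915 µM and Vmax = 37.3 nmol/s.
v = 37.3 × 0.405/(0.915 + 0.405) = 11.4 nmol/s.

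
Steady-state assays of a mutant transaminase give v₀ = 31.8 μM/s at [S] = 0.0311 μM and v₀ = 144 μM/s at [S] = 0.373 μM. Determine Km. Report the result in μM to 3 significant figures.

0.176 μM

From v = Vmax[S]/(Km+[S]), each point gives Vmax = v(Km+[S])/[S].
Equating: 31.8(Km+0.0311)/0.0311 = 144(Km+0.373)/0.373.
1023·Km + 31.8 = 386.1·Km + 144, so (1023 − 386.1)·Km = 144 − 31.8.
Km = 112.2/636.4 = 0.176 μM; then Vmax = 31.8(0.176+0.0311)/0.0311 = 212 μM/s.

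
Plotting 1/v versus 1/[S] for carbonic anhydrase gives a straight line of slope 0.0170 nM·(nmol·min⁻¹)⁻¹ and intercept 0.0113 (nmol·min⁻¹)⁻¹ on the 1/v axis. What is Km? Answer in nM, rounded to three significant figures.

1.50 nM

y-intercept = 1/Vmax ⇒ Vmax = 88.5 nmol·min⁻¹; slope = Km/Vmax ⇒ Km = slope × Vmax.
Km = 0.0170 × 88.5 = 1.50 nM.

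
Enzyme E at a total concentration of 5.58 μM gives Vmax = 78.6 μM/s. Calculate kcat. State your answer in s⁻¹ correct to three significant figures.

14.1 s⁻¹

kcat = Vmax/[E]total = 78.6 μM/s / 5.58 μM = 14.1 s⁻¹.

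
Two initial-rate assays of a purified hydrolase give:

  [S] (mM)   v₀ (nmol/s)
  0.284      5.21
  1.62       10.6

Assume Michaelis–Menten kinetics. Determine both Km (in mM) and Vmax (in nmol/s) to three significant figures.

Km = 0.457 mM; Vmax = 13.6 nmol/s

In reciprocal form, 1/v = (Km/Vmax)·(1/[S]) + 1/Vmax. The two points give (1/[S], 1/v) = (3.521, 0.1919) and (0.6173, 0.09434).
Slope = (0.1919 − 0.09434)/(3.521 − 0.6173) = 0.03361; intercept = 0.1919 − 0.03361×3.521 = 0.07359.
Vmax = 1/intercept = 13.6 nmol/s; Km = slope × Vmax = 0.03361 × 13.6 = 0.457 mM.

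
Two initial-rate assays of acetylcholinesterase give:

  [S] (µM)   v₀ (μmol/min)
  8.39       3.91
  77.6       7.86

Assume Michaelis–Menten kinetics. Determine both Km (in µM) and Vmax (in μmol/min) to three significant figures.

In reciprocal form, 1/v = (Km/Vmax)·(1/[S]) + 1/Vmax. The two points give (1/[S], 1/v) = (0.1192, 0.2558) and (0.01289, 0.1272).
Slope = (0.2558 − 0.1272)/(0.1192 − 0.01289) = 1.209; intercept = 0.2558 − 1.209×0.1192 = 0.1116.
Vmax = 1/intercept = 8.96 μmol/min; Km = slope × Vmax = 1.209 × 8.96 = 10.8 µM.

Km = 10.8 µM; Vmax = 8.96 μmol/min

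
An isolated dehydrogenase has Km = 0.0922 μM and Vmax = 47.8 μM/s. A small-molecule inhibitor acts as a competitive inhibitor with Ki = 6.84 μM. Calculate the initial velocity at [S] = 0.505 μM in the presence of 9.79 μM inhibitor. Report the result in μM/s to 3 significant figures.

33.1 μM/s

α = 1 + [I]/Ki = 1 + 9.79/6.84 = 2.431.
For a competitive inhibitor, Vmax is unchanged and the apparent Km becomes α·Km: Km,app = 0.224 μM, Vmax,app = 47.8 μM/s.
v = Vmax,app·[S]/(Km,app + [S]) = 47.8 × 0.505/(0.224 + 0.505) = 33.1 μM/s.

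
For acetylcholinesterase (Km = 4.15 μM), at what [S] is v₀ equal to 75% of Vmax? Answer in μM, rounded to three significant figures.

12.5 μM

v/Vmax = [S]/(Km+[S]) = 0.75, so [S] = Km·0.75/(1 − 0.75) = 4.15 × 3.000.
[S] = 12.5 μM.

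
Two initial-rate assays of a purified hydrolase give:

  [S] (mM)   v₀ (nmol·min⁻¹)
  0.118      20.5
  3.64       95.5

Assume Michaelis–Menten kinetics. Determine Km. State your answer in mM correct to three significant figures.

0.509 mM

From v = Vmax[S]/(Km+[S]), each point gives Vmax = v(Km+[S])/[S].
Equating: 20.5(Km+0.118)/0.118 = 95.5(Km+3.64)/3.64.
173.7·Km + 20.5 = 26.24·Km + 95.5, so (173.7 − 26.24)·Km = 95.5 − 20.5.
Km = 75.00/147.5 = 0.509 mM; then Vmax = 20.5(0.509+0.118)/0.118 = 109 nmol·min⁻¹.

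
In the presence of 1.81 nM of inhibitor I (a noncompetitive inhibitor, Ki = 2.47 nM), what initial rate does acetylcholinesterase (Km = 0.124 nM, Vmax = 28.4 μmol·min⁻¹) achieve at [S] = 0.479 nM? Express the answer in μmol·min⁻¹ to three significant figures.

α = 1 + [I]/Ki = 1 + 1.81/2.47 = 1.733.
For a noncompetitive inhibitor, Vmax is reduced to Vmax/α while Km is unchanged: Km,app = 0.124 nM, Vmax,app = 16.4 μmol·min⁻¹.
v = Vmax,app·[S]/(Km,app + [S]) = 16.4 × 0.479/(0.124 + 0.479) = 13.0 μmol·min⁻¹.

13.0 μmol·min⁻¹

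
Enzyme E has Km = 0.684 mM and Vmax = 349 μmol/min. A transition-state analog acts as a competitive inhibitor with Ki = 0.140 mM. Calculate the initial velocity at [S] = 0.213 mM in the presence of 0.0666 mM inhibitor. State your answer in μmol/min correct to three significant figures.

60.8 μmol/min

With α = 1 + [I]/Ki = 1 + 0.0666/0.140 = 1.476, the competitive rate law is v = Vmax[S] / (αKm + [S]).
v = 349×0.213 / (1.476×0.684 + 0.213) = 74.34/1.222 = 60.8 μmol/min.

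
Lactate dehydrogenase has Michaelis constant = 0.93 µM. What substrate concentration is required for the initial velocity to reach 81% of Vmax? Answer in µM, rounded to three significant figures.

3.96 µM

v/Vmax = [S]/(Km+[S]) = 0.81, so [S] = Km·0.81/(1 − 0.81) = 0.93 × 4.263.
[S] = 3.96 µM.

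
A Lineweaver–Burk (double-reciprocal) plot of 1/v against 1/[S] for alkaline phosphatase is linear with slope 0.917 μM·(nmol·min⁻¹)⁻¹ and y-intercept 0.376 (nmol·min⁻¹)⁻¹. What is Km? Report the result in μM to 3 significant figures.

2.44 μM

y-intercept = 1/Vmax ⇒ Vmax = 2.66 nmol·min⁻¹; slope = Km/Vmax ⇒ Km = slope × Vmax.
Km = 0.917 × 2.66 = 2.44 μM.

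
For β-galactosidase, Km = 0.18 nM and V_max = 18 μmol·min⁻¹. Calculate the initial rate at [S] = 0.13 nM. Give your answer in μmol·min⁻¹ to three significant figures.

7.55 μmol·min⁻¹

[S]/(Km+[S]) = 0.13/0.3100 = 0.4194, the fractional saturation.
v = 0.4194 × Vmax = 0.4194 × 18 = 7.55 μmol·min⁻¹.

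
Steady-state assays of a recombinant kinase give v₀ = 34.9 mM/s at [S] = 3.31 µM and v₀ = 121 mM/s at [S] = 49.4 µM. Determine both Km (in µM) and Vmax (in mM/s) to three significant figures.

Km = 10.6 µM; Vmax = 147 mM/s

In reciprocal form, 1/v = (Km/Vmax)·(1/[S]) + 1/Vmax. The two points give (1/[S], 1/v) = (0.3021, 0.02865) and (0.02024, 0.008264).
Slope = (0.02865 − 0.008264)/(0.3021 − 0.02024) = 0.07233; intercept = 0.02865 − 0.07233×0.3021 = 0.006800.
Vmax = 1/intercept = 147 mM/s; Km = slope × Vmax = 0.07233 × 147 = 10.6 µM.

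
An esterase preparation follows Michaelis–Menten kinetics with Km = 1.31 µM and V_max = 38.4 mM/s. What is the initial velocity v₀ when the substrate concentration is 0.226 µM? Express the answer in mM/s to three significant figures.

v = Vmax·[S]/(Km + [S]) = 38.4 × 0.226 / (1.31 + 0.226)
  = 8.678 / 1.536 = 5.65 mM/s.

5.65 mM/s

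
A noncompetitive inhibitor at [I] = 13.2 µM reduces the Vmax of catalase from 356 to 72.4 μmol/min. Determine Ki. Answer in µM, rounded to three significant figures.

Noncompetitive: Vmax,app = Vmax/α with α = 1 + [I]/Ki.
α = Vmax/Vmax,app = 356/72.4 = 4.917.
Ki = [I]/(α − 1) = 13.2/3.917 = 3.37 µM.

3.37 µM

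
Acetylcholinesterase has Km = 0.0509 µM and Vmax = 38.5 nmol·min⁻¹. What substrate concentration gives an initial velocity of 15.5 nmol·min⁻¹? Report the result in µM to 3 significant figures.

The required fractional saturation is v/Vmax = 15.5/38.5 = 0.4026.
Then [S]/(Km+[S]) = 0.4026 ⇒ [S] = 0.0509 × 0.4026/(1 − 0.4026) = 0.0343 µM.

0.0343 µM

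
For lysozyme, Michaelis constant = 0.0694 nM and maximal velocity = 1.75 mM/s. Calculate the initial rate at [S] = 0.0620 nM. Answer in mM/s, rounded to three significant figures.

0.826 mM/s

v = Vmax·[S]/(Km + [S]) = 1.75 × 0.0620 / (0.0694 + 0.0620)
  = 0.1085 / 0.1314 = 0.826 mM/s.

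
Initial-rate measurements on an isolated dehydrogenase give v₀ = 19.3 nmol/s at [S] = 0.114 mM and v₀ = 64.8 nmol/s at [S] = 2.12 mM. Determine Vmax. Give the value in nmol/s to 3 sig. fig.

74.8 nmol/s

In reciprocal form, 1/v = (Km/Vmax)·(1/[S]) + 1/Vmax. The two points give (1/[S], 1/v) = (8.772, 0.05181) and (0.4717, 0.01543).
Slope = (0.05181 − 0.01543)/(8.772 − 0.4717) = 0.004383; intercept = 0.05181 − 0.004383×8.772 = 0.01336.
Vmax = 1/intercept = 74.8 nmol/s; Km = slope × Vmax = 0.004383 × 74.8 = 0.328 mM.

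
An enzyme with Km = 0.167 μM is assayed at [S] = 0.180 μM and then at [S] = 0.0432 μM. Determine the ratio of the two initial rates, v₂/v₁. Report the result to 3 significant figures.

0.396

The fractional saturations are [S]/(Km+[S]) = 0.180/0.3470 = 0.5187 and 0.0432/0.2102 = 0.2055.
v₂/v₁ is just their ratio: 0.2055/0.5187 = 0.396.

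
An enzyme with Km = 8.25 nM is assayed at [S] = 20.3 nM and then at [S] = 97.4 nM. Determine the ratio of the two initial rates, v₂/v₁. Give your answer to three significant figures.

1.30

The fractional saturations are [S]/(Km+[S]) = 20.3/28.55 = 0.7110 and 97.4/105.6 = 0.9219.
v₂/v₁ is just their ratio: 0.9219/0.7110 = 1.30.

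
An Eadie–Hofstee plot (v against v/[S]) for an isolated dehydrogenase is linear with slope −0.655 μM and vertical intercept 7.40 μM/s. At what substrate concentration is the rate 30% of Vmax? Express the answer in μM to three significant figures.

0.281 μM

The Eadie–Hofstee slope gives Km = 0.655 μM (slope = −Km).
v/Vmax = [S]/(Km+[S]) = 0.3 ⇒ [S] = Km·0.3/(1−0.3) = 0.655 × 0.4286 = 0.281 μM.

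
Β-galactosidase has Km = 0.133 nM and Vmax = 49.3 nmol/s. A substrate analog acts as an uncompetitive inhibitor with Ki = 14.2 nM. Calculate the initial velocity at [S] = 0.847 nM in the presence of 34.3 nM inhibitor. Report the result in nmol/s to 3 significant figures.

13.8 nmol/s

α = 1 + [I]/Ki = 1 + 34.3/14.2 = 3.415.
For an uncompetitive inhibitor, both parameters are divided by α, giving Vmax/α and Km/α: Km,app = 0.0389 nM, Vmax,app = 14.4 nmol/s.
v = Vmax,app·[S]/(Km,app + [S]) = 14.4 × 0.847/(0.0389 + 0.847) = 13.8 nmol/s.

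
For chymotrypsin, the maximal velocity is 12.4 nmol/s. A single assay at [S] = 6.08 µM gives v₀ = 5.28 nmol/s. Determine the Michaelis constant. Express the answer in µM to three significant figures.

v/Vmax = 5.28/12.4 = 0.4258 = [S]/(Km+[S]).
So Km + [S] = [S]/0.4258 = 14.28 µM, giving Km = 14.28 − 6.08 = 8.20 µM.

8.20 µM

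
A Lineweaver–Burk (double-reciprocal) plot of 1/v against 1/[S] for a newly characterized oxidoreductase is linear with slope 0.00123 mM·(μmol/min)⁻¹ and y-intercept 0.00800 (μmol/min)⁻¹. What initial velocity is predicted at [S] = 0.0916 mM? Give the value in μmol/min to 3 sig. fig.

The y-intercept is 1/Vmax, so Vmax = 1/0.00800 = 125 μmol/min.
The slope is Km/Vmax, so Km = 0.00123 × 125 = 0.154 mM.
Then v = 125 × 0.0916/(0.154 + 0.0916) = 46.7 μmol/min.

46.7 μmol/min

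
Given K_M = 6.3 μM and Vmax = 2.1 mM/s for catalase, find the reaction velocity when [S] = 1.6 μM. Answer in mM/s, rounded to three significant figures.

[S]/(Km+[S]) = 1.6/7.900 = 0.2025, the fractional saturation.
v = 0.2025 × Vmax = 0.2025 × 2.1 = 0.425 mM/s.

0.425 mM/s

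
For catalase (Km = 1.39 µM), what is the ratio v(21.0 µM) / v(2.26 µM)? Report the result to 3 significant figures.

1.51

Since Vmax cancels, v₂/v₁ = [S]₂(Km+[S]₁) / [S]₁(Km+[S]₂).
= 21.0×(1.39+2.26) / (2.26×(1.39+21.0)) = 76.65/50.60 = 1.51.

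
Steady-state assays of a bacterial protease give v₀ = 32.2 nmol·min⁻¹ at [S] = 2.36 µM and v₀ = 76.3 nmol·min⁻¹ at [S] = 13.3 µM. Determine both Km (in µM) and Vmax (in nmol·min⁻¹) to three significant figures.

From v = Vmax[S]/(Km+[S]), each point gives Vmax = v(Km+[S])/[S].
Equating: 32.2(Km+2.36)/2.36 = 76.3(Km+13.3)/13.3.
13.64·Km + 32.2 = 5.737·Km + 76.3, so (13.64 − 5.737)·Km = 76.3 − 32.2.
Km = 44.10/7.907 = 5.58 µM; then Vmax = 32.2(5.58+2.36)/2.36 = 108 nmol·min⁻¹.

Km = 5.58 µM; Vmax = 108 nmol·min⁻¹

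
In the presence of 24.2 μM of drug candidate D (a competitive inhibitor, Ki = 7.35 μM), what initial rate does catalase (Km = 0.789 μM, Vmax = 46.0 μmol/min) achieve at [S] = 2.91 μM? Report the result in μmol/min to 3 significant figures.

21.3 μmol/min

With α = 1 + [I]/Ki = 1 + 24.2/7.35 = 4.293, the competitive rate law is v = Vmax[S] / (αKm + [S]).
v = 46.0×2.91 / (4.293×0.789 + 2.91) = 133.9/6.297 = 21.3 μmol/min.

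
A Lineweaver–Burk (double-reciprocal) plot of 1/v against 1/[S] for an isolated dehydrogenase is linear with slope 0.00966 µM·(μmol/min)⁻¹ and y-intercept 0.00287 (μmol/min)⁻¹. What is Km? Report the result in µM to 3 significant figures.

3.37 µM

y-intercept = 1/Vmax ⇒ Vmax = 348 μmol/min; slope = Km/Vmax ⇒ Km = slope × Vmax.
Km = 0.00966 × 348 = 3.37 µM.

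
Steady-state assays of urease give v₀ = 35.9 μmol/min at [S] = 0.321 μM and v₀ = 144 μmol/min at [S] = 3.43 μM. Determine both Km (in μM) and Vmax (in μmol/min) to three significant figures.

Km = 1.55 μM; Vmax = 209 μmol/min

From v = Vmax[S]/(Km+[S]), each point gives Vmax = v(Km+[S])/[S].
Equating: 35.9(Km+0.321)/0.321 = 144(Km+3.43)/3.43.
111.8·Km + 35.9 = 41.98·Km + 144, so (111.8 − 41.98)·Km = 144 − 35.9.
Km = 108.1/69.86 = 1.55 μM; then Vmax = 35.9(1.55+0.321)/0.321 = 209 μmol/min.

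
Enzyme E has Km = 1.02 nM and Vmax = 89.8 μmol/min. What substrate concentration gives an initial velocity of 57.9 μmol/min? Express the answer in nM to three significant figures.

1.85 nM

The required fractional saturation is v/Vmax = 57.9/89.8 = 0.6448.
Then [S]/(Km+[S]) = 0.6448 ⇒ [S] = 1.02 × 0.6448/(1 − 0.6448) = 1.85 nM.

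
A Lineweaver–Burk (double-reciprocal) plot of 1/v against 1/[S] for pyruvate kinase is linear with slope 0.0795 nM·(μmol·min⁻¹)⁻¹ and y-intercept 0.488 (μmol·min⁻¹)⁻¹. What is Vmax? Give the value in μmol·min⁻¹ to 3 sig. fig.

2.05 μmol·min⁻¹

The y-intercept of a Lineweaver–Burk plot equals 1/Vmax, so Vmax = 1/0.488 = 2.05 μmol·min⁻¹.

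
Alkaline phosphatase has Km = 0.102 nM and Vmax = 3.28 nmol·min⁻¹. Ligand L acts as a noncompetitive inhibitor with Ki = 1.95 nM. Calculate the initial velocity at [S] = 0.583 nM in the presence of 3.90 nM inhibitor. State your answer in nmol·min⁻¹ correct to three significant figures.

With α = 1 + [I]/Ki = 1 + 3.90/1.95 = 3.000, the noncompetitive rate law is v = (Vmax/α)·[S] / (Km + [S]).
v = (3.28/3.000)×0.583 / (0.102 + 0.583) = 0.6374/0.6850 = 0.931 nmol·min⁻¹.

0.931 nmol·min⁻¹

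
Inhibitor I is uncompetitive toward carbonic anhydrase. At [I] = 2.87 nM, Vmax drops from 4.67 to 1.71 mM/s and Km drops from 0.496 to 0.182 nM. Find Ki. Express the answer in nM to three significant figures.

1.66 nM

Uncompetitive: Vmax,app = Vmax/α (and Km,app = Km/α) with α = 1 + [I]/Ki.
α = Vmax/Vmax,app = 4.67/1.71 = 2.731.
Ki = [I]/(α − 1) = 2.87/1.731 = 1.66 nM.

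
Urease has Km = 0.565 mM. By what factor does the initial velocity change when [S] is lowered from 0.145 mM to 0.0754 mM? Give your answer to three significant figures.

0.577

Since Vmax cancels, v₂/v₁ = [S]₂(Km+[S]₁) / [S]₁(Km+[S]₂).
= 0.0754×(0.565+0.145) / (0.145×(0.565+0.0754)) = 0.05353/0.09286 = 0.577.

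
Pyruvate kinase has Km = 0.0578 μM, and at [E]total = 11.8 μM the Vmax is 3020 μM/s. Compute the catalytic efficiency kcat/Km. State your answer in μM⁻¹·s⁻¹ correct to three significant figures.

4430 μM⁻¹·s⁻¹

kcat = Vmax/[E]total = 3020/11.8 = 256 s⁻¹.
kcat/Km = 256/0.0578 = 4430 μM⁻¹·s⁻¹.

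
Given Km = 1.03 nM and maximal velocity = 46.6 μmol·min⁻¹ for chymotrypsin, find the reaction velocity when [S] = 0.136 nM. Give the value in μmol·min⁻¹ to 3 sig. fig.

5.44 μmol·min⁻¹

v = Vmax·[S]/(Km + [S]) = 46.6 × 0.136 / (1.03 + 0.136)
  = 6.338 / 1.166 = 5.44 μmol·min⁻¹.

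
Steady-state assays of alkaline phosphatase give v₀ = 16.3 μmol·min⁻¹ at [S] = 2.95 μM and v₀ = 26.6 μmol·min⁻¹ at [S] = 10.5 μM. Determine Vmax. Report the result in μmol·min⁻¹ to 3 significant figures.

From v = Vmax[S]/(Km+[S]), each point gives Vmax = v(Km+[S])/[S].
Equating: 16.3(Km+2.95)/2.95 = 26.6(Km+10.5)/10.5.
5.525·Km + 16.3 = 2.533·Km + 26.6, so (5.525 − 2.533)·Km = 26.6 − 16.3.
Km = 10.30/2.992 = 3.44 μM; then Vmax = 16.3(3.44+2.95)/2.95 = 35.3 μmol·min⁻¹.

35.3 μmol·min⁻¹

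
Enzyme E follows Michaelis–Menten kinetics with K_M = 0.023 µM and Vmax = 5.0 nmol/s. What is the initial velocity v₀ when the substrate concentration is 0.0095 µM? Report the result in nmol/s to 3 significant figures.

1.46 nmol/s

v = Vmax·[S]/(Km + [S]) = 5.0 × 0.0095 / (0.023 + 0.0095)
  = 0.04750 / 0.03250 = 1.46 nmol/s.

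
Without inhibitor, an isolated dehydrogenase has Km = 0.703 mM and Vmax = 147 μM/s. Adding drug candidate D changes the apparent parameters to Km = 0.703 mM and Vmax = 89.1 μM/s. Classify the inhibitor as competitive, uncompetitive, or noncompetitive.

noncompetitive

Vmax decreases (147 → 89.1 μM/s) while Km is unchanged — pure noncompetitive inhibition.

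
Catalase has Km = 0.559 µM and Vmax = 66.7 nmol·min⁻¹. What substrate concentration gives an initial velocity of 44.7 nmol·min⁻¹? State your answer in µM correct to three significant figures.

The required fractional saturation is v/Vmax = 44.7/66.7 = 0.6702.
Then [S]/(Km+[S]) = 0.6702 ⇒ [S] = 0.559 × 0.6702/(1 − 0.6702) = 1.14 µM.

1.14 µM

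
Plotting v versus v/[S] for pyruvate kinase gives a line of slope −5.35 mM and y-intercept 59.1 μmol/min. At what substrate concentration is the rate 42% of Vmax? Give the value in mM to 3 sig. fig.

The Eadie–Hofstee slope gives Km = 5.35 mM (slope = −Km).
v/Vmax = [S]/(Km+[S]) = 0.42 ⇒ [S] = Km·0.42/(1−0.42) = 5.35 × 0.7241 = 3.87 mM.

3.87 mM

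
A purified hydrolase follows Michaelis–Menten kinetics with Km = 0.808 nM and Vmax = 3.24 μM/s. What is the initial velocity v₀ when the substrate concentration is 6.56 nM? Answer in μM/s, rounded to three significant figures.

v = Vmax·[S]/(Km + [S]) = 3.24 × 6.56 / (0.808 + 6.56)
  = 21.25 / 7.368 = 2.88 μM/s.

2.88 μM/s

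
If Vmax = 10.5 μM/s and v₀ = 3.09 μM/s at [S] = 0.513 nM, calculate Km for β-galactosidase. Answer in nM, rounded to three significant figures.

1.23 nM

From v = Vmax[S]/(Km+[S]), Km = [S](Vmax − v)/v.
Km = 0.513 × (10.5 − 3.09) / 3.09 = 3.801/3.09 = 1.23 nM.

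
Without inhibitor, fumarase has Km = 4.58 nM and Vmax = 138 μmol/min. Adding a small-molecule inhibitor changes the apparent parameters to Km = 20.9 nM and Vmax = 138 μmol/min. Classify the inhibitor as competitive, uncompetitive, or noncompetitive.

Km increases (4.58 → 20.9 nM) while Vmax is unchanged — the hallmark of competitive inhibition.

competitive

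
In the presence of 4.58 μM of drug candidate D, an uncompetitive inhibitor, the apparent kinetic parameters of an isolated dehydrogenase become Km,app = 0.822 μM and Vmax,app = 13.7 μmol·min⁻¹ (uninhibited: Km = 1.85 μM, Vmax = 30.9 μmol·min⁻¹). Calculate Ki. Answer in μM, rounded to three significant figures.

Uncompetitive: Vmax,app = Vmax/α (and Km,app = Km/α) with α = 1 + [I]/Ki.
α = Vmax/Vmax,app = 30.9/13.7 = 2.255.
Since α = 1 + [I]/Ki, [I]/Ki = 2.255 − 1 = 1.255 and Ki = 4.58/1.255 = 3.65 μM.

3.65 μM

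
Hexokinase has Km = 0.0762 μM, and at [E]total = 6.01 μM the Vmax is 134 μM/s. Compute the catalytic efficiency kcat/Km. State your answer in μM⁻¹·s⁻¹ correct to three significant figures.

kcat = Vmax/[E]total = 134/6.01 = 22.3 s⁻¹.
kcat/Km = 22.3/0.0762 = 293 μM⁻¹·s⁻¹.

293 μM⁻¹·s⁻¹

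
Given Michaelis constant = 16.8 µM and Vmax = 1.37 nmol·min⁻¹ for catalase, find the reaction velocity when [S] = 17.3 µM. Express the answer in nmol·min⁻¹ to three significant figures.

[S]/(Km+[S]) = 17.3/34.10 = 0.5073, the fractional saturation.
v = 0.5073 × Vmax = 0.5073 × 1.37 = 0.695 nmol·min⁻¹.

0.695 nmol·min⁻¹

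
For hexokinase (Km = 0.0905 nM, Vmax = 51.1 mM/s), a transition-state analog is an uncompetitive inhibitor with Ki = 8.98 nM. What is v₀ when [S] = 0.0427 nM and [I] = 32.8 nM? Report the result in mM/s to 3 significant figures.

7.55 mM/s

With α = 1 + [I]/Ki = 1 + 32.8/8.98 = 4.653, the uncompetitive rate law is v = (Vmax/α)·[S] / (Km/α + [S]).
v = (51.1/4.653)×0.0427 / (0.0905/4.653 + 0.0427) = 0.4690/0.06215 = 7.55 mM/s.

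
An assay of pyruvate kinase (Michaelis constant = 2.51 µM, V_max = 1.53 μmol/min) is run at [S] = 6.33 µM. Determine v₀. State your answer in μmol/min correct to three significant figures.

[S]/(Km+[S]) = 6.33/8.840 = 0.7161, the fractional saturation.
v = 0.7161 × Vmax = 0.7161 × 1.53 = 1.10 μmol/min.

1.10 μmol/min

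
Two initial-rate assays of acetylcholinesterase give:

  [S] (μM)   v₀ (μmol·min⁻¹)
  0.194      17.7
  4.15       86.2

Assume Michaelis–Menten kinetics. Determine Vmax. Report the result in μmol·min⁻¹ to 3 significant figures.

From v = Vmax[S]/(Km+[S]), each point gives Vmax = v(Km+[S])/[S].
Equating: 17.7(Km+0.194)/0.194 = 86.2(Km+4.15)/4.15.
91.24·Km + 17.7 = 20.77·Km + 86.2, so (91.24 − 20.77)·Km = 86.2 − 17.7.
Km = 68.50/70.47 = 0.972 μM; then Vmax = 17.7(0.972+0.194)/0.194 = 106 μmol·min⁻¹.

106 μmol·min⁻¹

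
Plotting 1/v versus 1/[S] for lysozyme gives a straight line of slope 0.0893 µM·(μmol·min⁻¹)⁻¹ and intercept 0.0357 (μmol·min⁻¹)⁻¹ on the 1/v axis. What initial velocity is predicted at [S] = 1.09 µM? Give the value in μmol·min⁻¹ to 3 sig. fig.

8.50 μmol·min⁻¹

The y-intercept is 1/Vmax, so Vmax = 1/0.0357 = 28.0 μmol·min⁻¹.
The slope is Km/Vmax, so Km = 0.0893 × 28.0 = 2.50 µM.
Then v = 28.0 × 1.09/(2.50 + 1.09) = 8.50 μmol·min⁻¹.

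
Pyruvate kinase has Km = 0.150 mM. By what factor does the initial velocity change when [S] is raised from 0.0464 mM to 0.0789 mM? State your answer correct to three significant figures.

1.46

The fractional saturations are [S]/(Km+[S]) = 0.0464/0.1964 = 0.2363 and 0.0789/0.2289 = 0.3447.
v₂/v₁ is just their ratio: 0.3447/0.2363 = 1.46.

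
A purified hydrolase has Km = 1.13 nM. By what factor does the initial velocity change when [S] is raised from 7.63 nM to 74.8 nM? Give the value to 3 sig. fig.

1.13

Since Vmax cancels, v₂/v₁ = [S]₂(Km+[S]₁) / [S]₁(Km+[S]₂).
= 74.8×(1.13+7.63) / (7.63×(1.13+74.8)) = 655.2/579.3 = 1.13.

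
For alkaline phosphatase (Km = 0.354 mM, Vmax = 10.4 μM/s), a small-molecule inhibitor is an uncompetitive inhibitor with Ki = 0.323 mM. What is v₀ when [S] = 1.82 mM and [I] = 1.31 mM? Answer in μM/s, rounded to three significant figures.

1.98 μM/s

α = 1 + [I]/Ki = 1 + 1.31/0.323 = 5.056.
For an uncompetitive inhibitor, both parameters are divided by α, giving Vmax/α and Km/α: Km,app = 0.0700 mM, Vmax,app = 2.06 μM/s.
v = Vmax,app·[S]/(Km,app + [S]) = 2.06 × 1.82/(0.0700 + 1.82) = 1.98 μM/s.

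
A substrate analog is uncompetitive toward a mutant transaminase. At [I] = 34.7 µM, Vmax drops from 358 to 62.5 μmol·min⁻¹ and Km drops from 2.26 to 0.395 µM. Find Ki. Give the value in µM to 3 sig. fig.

Uncompetitive: Vmax,app = Vmax/α (and Km,app = Km/α) with α = 1 + [I]/Ki.
α = Vmax/Vmax,app = 358/62.5 = 5.728.
Since α = 1 + [I]/Ki, [I]/Ki = 5.728 − 1 = 4.728 and Ki = 34.7/4.728 = 7.34 µM.

7.34 µM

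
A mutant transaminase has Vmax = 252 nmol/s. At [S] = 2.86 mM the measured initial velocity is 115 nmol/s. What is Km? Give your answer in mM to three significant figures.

3.41 mM

From v = Vmax[S]/(Km+[S]), Km = [S](Vmax − v)/v.
Km = 2.86 × (252 − 115) / 115 = 391.8/115 = 3.41 mM.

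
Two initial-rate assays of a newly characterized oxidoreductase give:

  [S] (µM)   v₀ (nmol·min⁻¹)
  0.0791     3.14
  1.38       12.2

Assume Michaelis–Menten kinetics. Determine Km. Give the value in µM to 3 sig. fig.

From v = Vmax[S]/(Km+[S]), each point gives Vmax = v(Km+[S])/[S].
Equating: 3.14(Km+0.0791)/0.0791 = 12.2(Km+1.38)/1.38.
39.70·Km + 3.14 = 8.841·Km + 12.2, so (39.70 − 8.841)·Km = 12.2 − 3.14.
Km = 9.060/30.86 = 0.294 µM; then Vmax = 3.14(0.294+0.0791)/0.0791 = 14.8 nmol·min⁻¹.

0.294 µM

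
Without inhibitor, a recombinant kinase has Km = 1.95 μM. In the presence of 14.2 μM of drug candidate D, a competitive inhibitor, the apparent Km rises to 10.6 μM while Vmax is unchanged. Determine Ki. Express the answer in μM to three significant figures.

Competitive: Km,app = α·Km with α = 1 + [I]/Ki.
α = Km,app/Km = 10.6/1.95 = 5.436.
Since α = 1 + [I]/Ki, [I]/Ki = 5.436 − 1 = 4.436 and Ki = 14.2/4.436 = 3.20 μM.

3.20 μM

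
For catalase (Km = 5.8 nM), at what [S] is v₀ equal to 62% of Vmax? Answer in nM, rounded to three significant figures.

v/Vmax = [S]/(Km+[S]) = 0.62, so [S] = Km·0.62/(1 − 0.62) = 5.8 × 1.632.
[S] = 9.46 nM.

9.46 nM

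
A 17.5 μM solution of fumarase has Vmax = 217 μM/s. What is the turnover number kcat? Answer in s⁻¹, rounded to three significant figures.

12.4 s⁻¹

kcat = Vmax/[E]total = 217 μM/s / 17.5 μM = 12.4 s⁻¹.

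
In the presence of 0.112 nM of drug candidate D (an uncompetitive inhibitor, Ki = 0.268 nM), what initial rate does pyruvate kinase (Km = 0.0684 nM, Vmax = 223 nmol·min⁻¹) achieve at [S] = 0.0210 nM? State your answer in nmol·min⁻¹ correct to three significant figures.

α = 1 + [I]/Ki = 1 + 0.112/0.268 = 1.418.
For an uncompetitive inhibitor, both parameters are divided by α, giving Vmax/α and Km/α: Km,app = 0.0482 nM, Vmax,app = 157 nmol·min⁻¹.
v = Vmax,app·[S]/(Km,app + [S]) = 157 × 0.0210/(0.0482 + 0.0210) = 47.7 nmol·min⁻¹.

47.7 nmol·min⁻¹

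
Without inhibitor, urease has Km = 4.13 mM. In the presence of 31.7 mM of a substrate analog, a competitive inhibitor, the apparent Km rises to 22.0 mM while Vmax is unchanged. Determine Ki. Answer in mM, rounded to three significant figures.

Competitive: Km,app = α·Km with α = 1 + [I]/Ki.
α = Km,app/Km = 22.0/4.13 = 5.327.
Ki = [I]/(α − 1) = 31.7/4.327 = 7.33 mM.

7.33 mM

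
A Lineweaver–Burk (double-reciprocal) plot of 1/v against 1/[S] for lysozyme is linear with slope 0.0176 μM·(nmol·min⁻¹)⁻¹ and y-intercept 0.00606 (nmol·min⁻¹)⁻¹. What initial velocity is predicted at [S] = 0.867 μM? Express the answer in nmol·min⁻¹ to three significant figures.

37.9 nmol·min⁻¹

The y-intercept is 1/Vmax, so Vmax = 1/0.00606 = 165 nmol·min⁻¹.
The slope is Km/Vmax, so Km = 0.0176 × 165 = 2.90 μM.
Then v = 165 × 0.867/(2.90 + 0.867) = 37.9 nmol·min⁻¹.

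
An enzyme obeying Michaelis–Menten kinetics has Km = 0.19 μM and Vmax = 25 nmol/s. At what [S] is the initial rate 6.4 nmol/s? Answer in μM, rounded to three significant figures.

0.0654 μM

The required fractional saturation is v/Vmax = 6.4/25 = 0.2560.
Then [S]/(Km+[S]) = 0.2560 ⇒ [S] = 0.19 × 0.2560/(1 − 0.2560) = 0.0654 μM.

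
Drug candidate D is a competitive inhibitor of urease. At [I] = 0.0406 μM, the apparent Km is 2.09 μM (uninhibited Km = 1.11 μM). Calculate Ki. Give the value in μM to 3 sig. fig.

Competitive: Km,app = α·Km with α = 1 + [I]/Ki.
α = Km,app/Km = 2.09/1.11 = 1.883.
Since α = 1 + [I]/Ki, [I]/Ki = 1.883 − 1 = 0.8829 and Ki = 0.0406/0.8829 = 0.0460 μM.

0.0460 μM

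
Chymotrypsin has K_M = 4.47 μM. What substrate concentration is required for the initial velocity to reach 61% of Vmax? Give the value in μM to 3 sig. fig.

6.99 μM

v/Vmax = [S]/(Km+[S]) = 0.61, so [S] = Km·0.61/(1 − 0.61) = 4.47 × 1.564.
[S] = 6.99 μM.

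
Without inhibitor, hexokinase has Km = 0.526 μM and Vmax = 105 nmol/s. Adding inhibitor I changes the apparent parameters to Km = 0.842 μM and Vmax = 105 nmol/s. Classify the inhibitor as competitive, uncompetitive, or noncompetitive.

Km increases (0.526 → 0.842 μM) while Vmax is unchanged — the hallmark of competitive inhibition.

competitive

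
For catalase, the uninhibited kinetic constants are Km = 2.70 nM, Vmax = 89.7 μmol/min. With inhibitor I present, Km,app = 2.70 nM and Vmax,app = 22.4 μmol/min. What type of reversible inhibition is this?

noncompetitive

Vmax decreases (89.7 → 22.4 μmol/min) while Km is unchanged — pure noncompetitive inhibition.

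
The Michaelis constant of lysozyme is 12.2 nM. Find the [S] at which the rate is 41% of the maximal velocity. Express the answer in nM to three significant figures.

8.48 nM

v/Vmax = [S]/(Km+[S]) = 0.41, so [S] = Km·0.41/(1 − 0.41) = 12.2 × 0.6949.
[S] = 8.48 nM.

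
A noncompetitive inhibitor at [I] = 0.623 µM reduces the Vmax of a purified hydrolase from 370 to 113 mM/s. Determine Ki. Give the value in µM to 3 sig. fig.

Noncompetitive: Vmax,app = Vmax/α with α = 1 + [I]/Ki.
α = Vmax/Vmax,app = 370/113 = 3.274.
Ki = [I]/(α − 1) = 0.623/2.274 = 0.274 µM.

0.274 µM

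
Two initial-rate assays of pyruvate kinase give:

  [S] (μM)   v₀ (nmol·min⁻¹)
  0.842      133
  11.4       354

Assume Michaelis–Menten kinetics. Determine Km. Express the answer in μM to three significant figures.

1.74 μM

In reciprocal form, 1/v = (Km/Vmax)·(1/[S]) + 1/Vmax. The two points give (1/[S], 1/v) = (1.188, 0.007519) and (0.08772, 0.002825).
Slope = (0.007519 − 0.002825)/(1.188 − 0.08772) = 0.004267; intercept = 0.007519 − 0.004267×1.188 = 0.002451.
Vmax = 1/intercept = 408 nmol·min⁻¹; Km = slope × Vmax = 0.004267 × 408 = 1.74 μM.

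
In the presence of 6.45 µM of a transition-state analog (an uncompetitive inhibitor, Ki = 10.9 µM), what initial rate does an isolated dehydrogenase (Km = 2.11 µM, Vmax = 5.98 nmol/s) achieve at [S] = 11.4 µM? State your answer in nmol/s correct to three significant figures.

With α = 1 + [I]/Ki = 1 + 6.45/10.9 = 1.592, the uncompetitive rate law is v = (Vmax/α)·[S] / (Km/α + [S]).
v = (5.98/1.592)×11.4 / (2.11/1.592 + 11.4) = 42.83/12.73 = 3.37 nmol/s.

3.37 nmol/s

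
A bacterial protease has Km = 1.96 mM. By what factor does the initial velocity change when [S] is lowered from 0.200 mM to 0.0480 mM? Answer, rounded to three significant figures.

The fractional saturations are [S]/(Km+[S]) = 0.200/2.160 = 0.09259 and 0.0480/2.008 = 0.02390.
v₂/v₁ is just their ratio: 0.02390/0.09259 = 0.258.

0.258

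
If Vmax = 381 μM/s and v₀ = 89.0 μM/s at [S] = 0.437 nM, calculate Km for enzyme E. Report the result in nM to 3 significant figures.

1.43 nM

v/Vmax = 89.0/381 = 0.2336 = [S]/(Km+[S]).
So Km + [S] = [S]/0.2336 = 1.871 nM, giving Km = 1.871 − 0.437 = 1.43 nM.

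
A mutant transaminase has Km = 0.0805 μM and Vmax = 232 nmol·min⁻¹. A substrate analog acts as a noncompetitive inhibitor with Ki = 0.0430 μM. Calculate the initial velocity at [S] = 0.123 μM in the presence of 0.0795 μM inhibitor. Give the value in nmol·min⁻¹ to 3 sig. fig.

49.2 nmol·min⁻¹

With α = 1 + [I]/Ki = 1 + 0.0795/0.0430 = 2.849, the noncompetitive rate law is v = (Vmax/α)·[S] / (Km + [S]).
v = (232/2.849)×0.123 / (0.0805 + 0.123) = 10.02/0.2035 = 49.2 nmol·min⁻¹.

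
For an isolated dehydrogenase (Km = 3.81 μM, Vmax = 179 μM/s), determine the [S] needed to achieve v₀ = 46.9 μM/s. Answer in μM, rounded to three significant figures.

Rearranging v = Vmax[S]/(Km+[S]) gives [S] = Km·v/(Vmax − v).
[S] = 3.81 × 46.9 / (179 − 46.9) = 178.7/132.1 = 1.35 μM.

1.35 μM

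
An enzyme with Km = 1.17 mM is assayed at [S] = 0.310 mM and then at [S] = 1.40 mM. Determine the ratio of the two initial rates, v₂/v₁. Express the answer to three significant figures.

The fractional saturations are [S]/(Km+[S]) = 0.310/1.480 = 0.2095 and 1.40/2.570 = 0.5447.
v₂/v₁ is just their ratio: 0.5447/0.2095 = 2.60.

2.60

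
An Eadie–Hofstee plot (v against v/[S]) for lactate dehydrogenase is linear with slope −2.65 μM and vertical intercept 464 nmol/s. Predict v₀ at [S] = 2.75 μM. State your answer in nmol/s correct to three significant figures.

In the Eadie–Hofstee form v = Vmax − Km·(v/[S]), the slope is −Km and the intercept is Vmax, so Km = 2.65 μM and Vmax = 464 nmol/s.
v = 464 × 2.75/(2.65 + 2.75) = 236 nmol/s.

236 nmol/s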